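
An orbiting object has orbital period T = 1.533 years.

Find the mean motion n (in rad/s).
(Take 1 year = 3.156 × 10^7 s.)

Convert to SI: T = 1.533 years = 4.83815e+07 s.
n = 2π / T.
n = 2π / 4.83815e+07 s ≈ 1.299e-07 rad/s.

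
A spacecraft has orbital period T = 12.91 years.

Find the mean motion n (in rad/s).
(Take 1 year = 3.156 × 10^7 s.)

Convert to SI: T = 12.91 years = 4.0744e+08 s.
n = 2π / T.
n = 2π / 4.0744e+08 s ≈ 1.542e-08 rad/s.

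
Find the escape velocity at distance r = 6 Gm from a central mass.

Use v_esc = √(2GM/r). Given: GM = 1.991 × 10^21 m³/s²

Convert to SI: r = 6 Gm = 6e+09 m.
Escape velocity comes from setting total energy to zero: ½v² − GM/r = 0 ⇒ v_esc = √(2GM / r).
v_esc = √(2 · 1.991e+21 / 6e+09) m/s ≈ 8.147e+05 m/s = 814.7 km/s.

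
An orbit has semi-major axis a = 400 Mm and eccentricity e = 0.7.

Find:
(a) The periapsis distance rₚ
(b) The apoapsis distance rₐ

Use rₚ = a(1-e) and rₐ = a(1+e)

Convert to SI: a = 400 Mm = 4e+08 m.
(a) rₚ = a(1 − e) = 4e+08 · (1 − 0.7) = 4e+08 · 0.3 ≈ 1.2e+08 m = 120 Mm.
(b) rₐ = a(1 + e) = 4e+08 · (1 + 0.7) = 4e+08 · 1.7 ≈ 6.8e+08 m = 680 Mm.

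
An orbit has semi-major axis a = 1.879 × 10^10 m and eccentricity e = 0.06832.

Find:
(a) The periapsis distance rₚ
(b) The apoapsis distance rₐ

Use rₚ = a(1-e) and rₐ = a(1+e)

(a) rₚ = a(1 − e) = 1.879e+10 · (1 − 0.06832) = 1.879e+10 · 0.93168 ≈ 1.751e+10 m = 1.751 × 10^10 m.
(b) rₐ = a(1 + e) = 1.879e+10 · (1 + 0.06832) = 1.879e+10 · 1.06832 ≈ 2.007e+10 m = 2.007 × 10^10 m.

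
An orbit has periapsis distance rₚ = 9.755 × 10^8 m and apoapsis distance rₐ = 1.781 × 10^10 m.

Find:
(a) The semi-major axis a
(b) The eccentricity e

(a) a = (rₚ + rₐ) / 2 = (9.755e+08 + 1.781e+10) / 2 ≈ 9.393e+09 m = 9.393 × 10^9 m.
(b) e = (rₐ − rₚ) / (rₐ + rₚ) = (1.781e+10 − 9.755e+08) / (1.781e+10 + 9.755e+08) ≈ 0.8961.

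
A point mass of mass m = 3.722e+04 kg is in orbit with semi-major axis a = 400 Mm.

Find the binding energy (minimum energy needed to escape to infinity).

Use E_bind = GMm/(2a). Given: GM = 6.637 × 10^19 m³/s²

Convert to SI: a = 400 Mm = 4e+08 m.
Total orbital energy is E = −GMm/(2a); binding energy is E_bind = −E = GMm/(2a).
E_bind = 6.637e+19 · 3.722e+04 / (2 · 4e+08) J ≈ 3.088e+15 J = 3.088 PJ.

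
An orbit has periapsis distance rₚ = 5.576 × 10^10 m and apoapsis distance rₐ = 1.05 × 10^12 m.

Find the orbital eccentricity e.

e = (rₐ − rₚ) / (rₐ + rₚ).
e = (1.05e+12 − 5.576e+10) / (1.05e+12 + 5.576e+10) = 9.9424e+11 / 1.10576e+12 ≈ 0.8991.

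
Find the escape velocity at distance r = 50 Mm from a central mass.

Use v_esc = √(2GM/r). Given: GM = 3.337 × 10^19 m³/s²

Convert to SI: r = 50 Mm = 5e+07 m.
Escape velocity comes from setting total energy to zero: ½v² − GM/r = 0 ⇒ v_esc = √(2GM / r).
v_esc = √(2 · 3.337e+19 / 5e+07) m/s ≈ 1.155e+06 m/s = 1155 km/s.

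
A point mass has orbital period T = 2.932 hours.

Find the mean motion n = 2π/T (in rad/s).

Convert to SI: T = 2.932 hours = 10555.2 s.
n = 2π / T.
n = 2π / 10555.2 s ≈ 0.0005953 rad/s.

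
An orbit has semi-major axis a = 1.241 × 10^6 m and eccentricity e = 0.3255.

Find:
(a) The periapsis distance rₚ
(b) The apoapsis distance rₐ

(a) rₚ = a(1 − e) = 1.241e+06 · (1 − 0.3255) = 1.241e+06 · 0.6745 ≈ 8.371e+05 m = 8.371 × 10^5 m.
(b) rₐ = a(1 + e) = 1.241e+06 · (1 + 0.3255) = 1.241e+06 · 1.3255 ≈ 1.645e+06 m = 1.645 × 10^6 m.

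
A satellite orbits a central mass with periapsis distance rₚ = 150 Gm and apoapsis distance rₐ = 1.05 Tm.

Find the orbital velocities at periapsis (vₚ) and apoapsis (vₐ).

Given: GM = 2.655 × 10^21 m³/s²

Convert to SI: rₚ = 150 Gm = 1.5e+11 m; rₐ = 1.05 Tm = 1.05e+12 m.
Use the vis-viva equation v² = GM(2/r − 1/a) with a = (rₚ + rₐ)/2 = (1.5e+11 + 1.05e+12)/2 = 6e+11 m.
vₚ = √(GM · (2/rₚ − 1/a)) = √(2.655e+21 · (2/1.5e+11 − 1/6e+11)) m/s ≈ 1.76e+05 m/s = 176 km/s.
vₐ = √(GM · (2/rₐ − 1/a)) = √(2.655e+21 · (2/1.05e+12 − 1/6e+11)) m/s ≈ 2.514e+04 m/s = 25.14 km/s.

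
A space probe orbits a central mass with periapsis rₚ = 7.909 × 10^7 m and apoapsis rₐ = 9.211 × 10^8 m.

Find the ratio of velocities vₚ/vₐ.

Conservation of angular momentum gives rₚvₚ = rₐvₐ, so vₚ/vₐ = rₐ/rₚ.
vₚ/vₐ = 9.211e+08 / 7.909e+07 ≈ 11.65.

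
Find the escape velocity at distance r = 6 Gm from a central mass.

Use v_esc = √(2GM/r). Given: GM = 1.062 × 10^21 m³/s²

Convert to SI: r = 6 Gm = 6e+09 m.
Escape velocity comes from setting total energy to zero: ½v² − GM/r = 0 ⇒ v_esc = √(2GM / r).
v_esc = √(2 · 1.062e+21 / 6e+09) m/s ≈ 5.95e+05 m/s = 595 km/s.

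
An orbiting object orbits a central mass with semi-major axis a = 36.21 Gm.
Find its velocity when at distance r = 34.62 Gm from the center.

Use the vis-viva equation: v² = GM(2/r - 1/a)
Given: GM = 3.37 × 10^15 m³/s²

Convert to SI: a = 36.21 Gm = 3.621e+10 m; r = 34.62 Gm = 3.462e+10 m.
Vis-viva: v = √(GM · (2/r − 1/a)).
2/r − 1/a = 2/3.462e+10 − 1/3.621e+10 = 3.01534e-11 m⁻¹.
v = √(3.37e+15 · 3.01534e-11) m/s ≈ 318.8 m/s = 318.8 m/s.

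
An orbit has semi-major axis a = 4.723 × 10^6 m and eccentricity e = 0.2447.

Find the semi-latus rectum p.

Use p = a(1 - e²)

p = a (1 − e²).
p = 4.723e+06 · (1 − (0.2447)²) = 4.723e+06 · 0.940122 ≈ 4.44e+06 m = 4.44 × 10^6 m.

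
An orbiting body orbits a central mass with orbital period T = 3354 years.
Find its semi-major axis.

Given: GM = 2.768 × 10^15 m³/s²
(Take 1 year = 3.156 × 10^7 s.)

Convert to SI: T = 3354 years = 1.05852e+11 s.
Invert Kepler's third law: a = (GM · T² / (4π²))^(1/3).
Substituting T = 1.05852e+11 s and GM = 2.768e+15 m³/s²:
a = (2.768e+15 · (1.05852e+11)² / (4π²))^(1/3) m
a ≈ 9.227e+11 m = 922.7 Gm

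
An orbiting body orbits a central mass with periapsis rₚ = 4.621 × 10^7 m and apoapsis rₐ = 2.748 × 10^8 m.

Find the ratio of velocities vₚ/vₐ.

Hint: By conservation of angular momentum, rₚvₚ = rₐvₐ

Conservation of angular momentum gives rₚvₚ = rₐvₐ, so vₚ/vₐ = rₐ/rₚ.
vₚ/vₐ = 2.748e+08 / 4.621e+07 ≈ 5.947.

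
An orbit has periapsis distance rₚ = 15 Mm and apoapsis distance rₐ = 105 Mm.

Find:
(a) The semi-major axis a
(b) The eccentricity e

Convert to SI: rₚ = 15 Mm = 1.5e+07 m; rₐ = 105 Mm = 1.05e+08 m.
(a) a = (rₚ + rₐ) / 2 = (1.5e+07 + 1.05e+08) / 2 ≈ 6e+07 m = 60 Mm.
(b) e = (rₐ − rₚ) / (rₐ + rₚ) = (1.05e+08 − 1.5e+07) / (1.05e+08 + 1.5e+07) ≈ 0.75.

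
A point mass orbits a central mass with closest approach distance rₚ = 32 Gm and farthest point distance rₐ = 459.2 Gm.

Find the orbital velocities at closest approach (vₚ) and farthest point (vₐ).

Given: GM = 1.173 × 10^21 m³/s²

Convert to SI: rₚ = 32 Gm = 3.2e+10 m; rₐ = 459.2 Gm = 4.592e+11 m.
Use the vis-viva equation v² = GM(2/r − 1/a) with a = (rₚ + rₐ)/2 = (3.2e+10 + 4.592e+11)/2 = 2.456e+11 m.
vₚ = √(GM · (2/rₚ − 1/a)) = √(1.173e+21 · (2/3.2e+10 − 1/2.456e+11)) m/s ≈ 2.618e+05 m/s = 261.8 km/s.
vₐ = √(GM · (2/rₐ − 1/a)) = √(1.173e+21 · (2/4.592e+11 − 1/2.456e+11)) m/s ≈ 1.824e+04 m/s = 18.24 km/s.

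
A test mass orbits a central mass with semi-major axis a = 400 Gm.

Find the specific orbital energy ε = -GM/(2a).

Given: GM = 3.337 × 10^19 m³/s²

Convert to SI: a = 400 Gm = 4e+11 m.
ε = −GM / (2a).
ε = −3.337e+19 / (2 · 4e+11) J/kg ≈ -4.171e+07 J/kg = -41.71 MJ/kg.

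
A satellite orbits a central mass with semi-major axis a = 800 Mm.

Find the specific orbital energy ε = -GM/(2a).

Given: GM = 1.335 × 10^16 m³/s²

Convert to SI: a = 800 Mm = 8e+08 m.
ε = −GM / (2a).
ε = −1.335e+16 / (2 · 8e+08) J/kg ≈ -8.344e+06 J/kg = -8.344 MJ/kg.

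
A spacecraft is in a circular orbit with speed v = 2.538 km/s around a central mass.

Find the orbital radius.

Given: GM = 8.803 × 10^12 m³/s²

Convert to SI: v = 2.538 km/s = 2538 m/s.
For a circular orbit, v² = GM / r, so r = GM / v².
r = 8.803e+12 / (2538)² m ≈ 1.367e+06 m = 1.367 × 10^6 m.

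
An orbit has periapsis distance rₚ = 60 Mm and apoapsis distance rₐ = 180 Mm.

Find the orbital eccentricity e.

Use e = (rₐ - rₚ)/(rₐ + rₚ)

Convert to SI: rₚ = 60 Mm = 6e+07 m; rₐ = 180 Mm = 1.8e+08 m.
e = (rₐ − rₚ) / (rₐ + rₚ).
e = (1.8e+08 − 6e+07) / (1.8e+08 + 6e+07) = 1.2e+08 / 2.4e+08 ≈ 0.5.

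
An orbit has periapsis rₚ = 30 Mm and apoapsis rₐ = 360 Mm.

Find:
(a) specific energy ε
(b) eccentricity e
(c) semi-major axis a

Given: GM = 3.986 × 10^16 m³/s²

Convert to SI: rₚ = 30 Mm = 3e+07 m; rₐ = 360 Mm = 3.6e+08 m.
(a) With a = (rₚ + rₐ)/2 = 1.95e+08 m, ε = −GM/(2a) = −3.986e+16/(2 · 1.95e+08) J/kg ≈ -1.022e+08 J/kg
(b) e = (rₐ − rₚ)/(rₐ + rₚ) = (3.6e+08 − 3e+07)/(3.6e+08 + 3e+07) ≈ 0.8462
(c) a = (rₚ + rₐ)/2 = (3e+07 + 3.6e+08)/2 ≈ 1.95e+08 m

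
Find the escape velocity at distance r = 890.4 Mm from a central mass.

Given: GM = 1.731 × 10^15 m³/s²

Convert to SI: r = 890.4 Mm = 8.904e+08 m.
Escape velocity comes from setting total energy to zero: ½v² − GM/r = 0 ⇒ v_esc = √(2GM / r).
v_esc = √(2 · 1.731e+15 / 8.904e+08) m/s ≈ 1972 m/s = 1.972 km/s.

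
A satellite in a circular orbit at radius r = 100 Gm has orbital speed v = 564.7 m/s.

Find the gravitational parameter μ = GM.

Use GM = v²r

Convert to SI: r = 100 Gm = 1e+11 m.
For a circular orbit v² = GM/r, so GM = v² · r.
GM = (564.7)² · 1e+11 m³/s² ≈ 3.189e+16 m³/s² = 3.189 × 10^16 m³/s².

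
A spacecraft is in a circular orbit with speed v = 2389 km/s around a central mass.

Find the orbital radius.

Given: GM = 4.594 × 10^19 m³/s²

Convert to SI: v = 2389 km/s = 2.389e+06 m/s.
For a circular orbit, v² = GM / r, so r = GM / v².
r = 4.594e+19 / (2.389e+06)² m ≈ 8.049e+06 m = 8.049 × 10^6 m.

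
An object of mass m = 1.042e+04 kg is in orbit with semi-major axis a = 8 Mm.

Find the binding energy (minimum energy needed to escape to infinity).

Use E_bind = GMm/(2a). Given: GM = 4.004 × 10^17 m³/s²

Convert to SI: a = 8 Mm = 8e+06 m.
Total orbital energy is E = −GMm/(2a); binding energy is E_bind = −E = GMm/(2a).
E_bind = 4.004e+17 · 1.042e+04 / (2 · 8e+06) J ≈ 2.608e+14 J = 260.8 TJ.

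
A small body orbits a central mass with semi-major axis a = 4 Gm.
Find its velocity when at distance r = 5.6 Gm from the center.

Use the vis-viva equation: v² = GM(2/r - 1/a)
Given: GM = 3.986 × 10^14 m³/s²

Convert to SI: a = 4 Gm = 4e+09 m; r = 5.6 Gm = 5.6e+09 m.
Vis-viva: v = √(GM · (2/r − 1/a)).
2/r − 1/a = 2/5.6e+09 − 1/4e+09 = 1.07143e-10 m⁻¹.
v = √(3.986e+14 · 1.07143e-10) m/s ≈ 206.7 m/s = 206.7 m/s.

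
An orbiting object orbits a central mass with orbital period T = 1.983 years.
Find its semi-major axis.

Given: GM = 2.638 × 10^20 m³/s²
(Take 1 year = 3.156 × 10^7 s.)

Convert to SI: T = 1.983 years = 6.25835e+07 s.
Invert Kepler's third law: a = (GM · T² / (4π²))^(1/3).
Substituting T = 6.25835e+07 s and GM = 2.638e+20 m³/s²:
a = (2.638e+20 · (6.25835e+07)² / (4π²))^(1/3) m
a ≈ 2.969e+11 m = 296.9 Gm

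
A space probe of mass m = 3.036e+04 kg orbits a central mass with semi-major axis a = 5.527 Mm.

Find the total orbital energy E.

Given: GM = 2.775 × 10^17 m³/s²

Convert to SI: a = 5.527 Mm = 5.527e+06 m.
E = −GMm / (2a).
E = −2.775e+17 · 3.036e+04 / (2 · 5.527e+06) J ≈ -7.622e+14 J = -762.2 TJ.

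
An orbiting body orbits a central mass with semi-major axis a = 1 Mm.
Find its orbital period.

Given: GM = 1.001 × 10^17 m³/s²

Convert to SI: a = 1 Mm = 1e+06 m.
Kepler's third law: T = 2π √(a³ / GM).
Substituting a = 1e+06 m and GM = 1.001e+17 m³/s²:
T = 2π √((1e+06)³ / 1.001e+17) s
T ≈ 19.86 s = 19.86 seconds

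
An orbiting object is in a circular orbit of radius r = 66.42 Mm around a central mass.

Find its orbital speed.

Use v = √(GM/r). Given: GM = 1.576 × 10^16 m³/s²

Convert to SI: r = 66.42 Mm = 6.642e+07 m.
For a circular orbit, gravity supplies the centripetal force, so v = √(GM / r).
v = √(1.576e+16 / 6.642e+07) m/s ≈ 1.54e+04 m/s = 15.4 km/s.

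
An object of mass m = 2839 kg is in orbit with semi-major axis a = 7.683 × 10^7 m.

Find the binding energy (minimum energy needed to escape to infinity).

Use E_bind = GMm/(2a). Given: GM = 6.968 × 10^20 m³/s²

Total orbital energy is E = −GMm/(2a); binding energy is E_bind = −E = GMm/(2a).
E_bind = 6.968e+20 · 2839 / (2 · 7.683e+07) J ≈ 1.287e+16 J = 12.87 PJ.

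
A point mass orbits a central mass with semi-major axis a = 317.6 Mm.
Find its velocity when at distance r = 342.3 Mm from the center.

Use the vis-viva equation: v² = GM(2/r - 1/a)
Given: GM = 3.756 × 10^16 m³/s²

Convert to SI: a = 317.6 Mm = 3.176e+08 m; r = 342.3 Mm = 3.423e+08 m.
Vis-viva: v = √(GM · (2/r − 1/a)).
2/r − 1/a = 2/3.423e+08 − 1/3.176e+08 = 2.69421e-09 m⁻¹.
v = √(3.756e+16 · 2.69421e-09) m/s ≈ 1.006e+04 m/s = 10.06 km/s.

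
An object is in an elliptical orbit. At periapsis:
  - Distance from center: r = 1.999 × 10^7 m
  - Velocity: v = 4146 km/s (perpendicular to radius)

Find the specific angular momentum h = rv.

Convert to SI: v = 4146 km/s = 4.146e+06 m/s.
With v perpendicular to r, h = r · v.
h = 1.999e+07 · 4.146e+06 m²/s ≈ 8.288e+13 m²/s.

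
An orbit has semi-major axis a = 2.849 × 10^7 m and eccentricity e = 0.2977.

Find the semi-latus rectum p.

p = a (1 − e²).
p = 2.849e+07 · (1 − (0.2977)²) = 2.849e+07 · 0.911375 ≈ 2.597e+07 m = 2.597 × 10^7 m.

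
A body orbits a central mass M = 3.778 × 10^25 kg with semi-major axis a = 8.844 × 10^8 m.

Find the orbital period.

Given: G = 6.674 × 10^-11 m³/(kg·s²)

GM = G · M = 6.674e-11 · 3.778e+25 = 2.52144e+15 m³/s².
Kepler's third law: T = 2π √(a³ / GM).
Substituting a = 8.844e+08 m and GM = 2.52144e+15 m³/s²:
T = 2π √((8.844e+08)³ / 2.52144e+15) s
T ≈ 3.291e+06 s = 38.09 days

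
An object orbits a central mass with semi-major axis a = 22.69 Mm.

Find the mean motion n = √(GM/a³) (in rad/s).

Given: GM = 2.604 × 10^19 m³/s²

Convert to SI: a = 22.69 Mm = 2.269e+07 m.
n = √(GM / a³).
n = √(2.604e+19 / (2.269e+07)³) rad/s ≈ 0.04721 rad/s.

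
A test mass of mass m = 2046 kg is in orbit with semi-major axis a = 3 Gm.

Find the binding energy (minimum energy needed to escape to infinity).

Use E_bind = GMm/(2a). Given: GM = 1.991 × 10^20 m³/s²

Convert to SI: a = 3 Gm = 3e+09 m.
Total orbital energy is E = −GMm/(2a); binding energy is E_bind = −E = GMm/(2a).
E_bind = 1.991e+20 · 2046 / (2 · 3e+09) J ≈ 6.789e+13 J = 67.89 TJ.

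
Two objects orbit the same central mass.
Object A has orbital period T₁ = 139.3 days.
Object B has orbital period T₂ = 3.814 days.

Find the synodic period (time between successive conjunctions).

Convert to SI: T₁ = 139.3 days = 1.20355e+07 s; T₂ = 3.814 days = 329530 s.
T_syn = |T₁ · T₂ / (T₁ − T₂)|.
T_syn = |1.20355e+07 · 329530 / (1.20355e+07 − 329530)| s ≈ 3.388e+05 s = 3.921 days.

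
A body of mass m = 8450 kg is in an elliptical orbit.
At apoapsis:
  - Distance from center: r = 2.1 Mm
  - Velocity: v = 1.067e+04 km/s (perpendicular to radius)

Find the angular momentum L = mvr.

Convert to SI: r = 2.1 Mm = 2.1e+06 m; v = 1.067e+04 km/s = 1.067e+07 m/s.
Since v is perpendicular to r, L = m · v · r.
L = 8450 · 1.067e+07 · 2.1e+06 kg·m²/s ≈ 1.893e+17 kg·m²/s.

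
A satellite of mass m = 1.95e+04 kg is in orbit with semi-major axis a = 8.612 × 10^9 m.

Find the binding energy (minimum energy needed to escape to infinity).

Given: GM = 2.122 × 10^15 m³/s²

Total orbital energy is E = −GMm/(2a); binding energy is E_bind = −E = GMm/(2a).
E_bind = 2.122e+15 · 1.95e+04 / (2 · 8.612e+09) J ≈ 2.402e+09 J = 2.402 GJ.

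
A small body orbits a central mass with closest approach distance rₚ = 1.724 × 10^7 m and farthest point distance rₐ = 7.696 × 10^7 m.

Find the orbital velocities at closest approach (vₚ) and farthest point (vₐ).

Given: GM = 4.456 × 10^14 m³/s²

Use the vis-viva equation v² = GM(2/r − 1/a) with a = (rₚ + rₐ)/2 = (1.724e+07 + 7.696e+07)/2 = 4.71e+07 m.
vₚ = √(GM · (2/rₚ − 1/a)) = √(4.456e+14 · (2/1.724e+07 − 1/4.71e+07)) m/s ≈ 6499 m/s = 6.499 km/s.
vₐ = √(GM · (2/rₐ − 1/a)) = √(4.456e+14 · (2/7.696e+07 − 1/4.71e+07)) m/s ≈ 1456 m/s = 1.456 km/s.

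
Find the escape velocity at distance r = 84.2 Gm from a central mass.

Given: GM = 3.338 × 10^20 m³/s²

Convert to SI: r = 84.2 Gm = 8.42e+10 m.
Escape velocity comes from setting total energy to zero: ½v² − GM/r = 0 ⇒ v_esc = √(2GM / r).
v_esc = √(2 · 3.338e+20 / 8.42e+10) m/s ≈ 8.904e+04 m/s = 89.04 km/s.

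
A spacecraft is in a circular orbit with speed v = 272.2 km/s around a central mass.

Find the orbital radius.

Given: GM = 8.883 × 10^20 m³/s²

Convert to SI: v = 272.2 km/s = 272200 m/s.
For a circular orbit, v² = GM / r, so r = GM / v².
r = 8.883e+20 / (272200)² m ≈ 1.199e+10 m = 11.99 Gm.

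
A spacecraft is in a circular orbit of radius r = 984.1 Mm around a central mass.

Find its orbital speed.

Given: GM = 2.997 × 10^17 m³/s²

Convert to SI: r = 984.1 Mm = 9.841e+08 m.
For a circular orbit, gravity supplies the centripetal force, so v = √(GM / r).
v = √(2.997e+17 / 9.841e+08) m/s ≈ 1.745e+04 m/s = 17.45 km/s.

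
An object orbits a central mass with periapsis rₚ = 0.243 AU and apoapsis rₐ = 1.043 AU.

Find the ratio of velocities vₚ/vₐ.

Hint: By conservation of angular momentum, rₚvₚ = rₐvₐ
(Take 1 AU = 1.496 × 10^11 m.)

Convert to SI: rₚ = 0.243 AU = 3.63528e+10 m; rₐ = 1.043 AU = 1.56033e+11 m.
Conservation of angular momentum gives rₚvₚ = rₐvₐ, so vₚ/vₐ = rₐ/rₚ.
vₚ/vₐ = 1.56033e+11 / 3.63528e+10 ≈ 4.292.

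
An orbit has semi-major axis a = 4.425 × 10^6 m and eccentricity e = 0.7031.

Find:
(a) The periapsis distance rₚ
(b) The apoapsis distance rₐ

(a) rₚ = a(1 − e) = 4.425e+06 · (1 − 0.7031) = 4.425e+06 · 0.2969 ≈ 1.314e+06 m = 1.314 × 10^6 m.
(b) rₐ = a(1 + e) = 4.425e+06 · (1 + 0.7031) = 4.425e+06 · 1.7031 ≈ 7.536e+06 m = 7.536 × 10^6 m.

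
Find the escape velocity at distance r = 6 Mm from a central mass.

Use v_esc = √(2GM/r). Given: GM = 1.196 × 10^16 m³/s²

Convert to SI: r = 6 Mm = 6e+06 m.
Escape velocity comes from setting total energy to zero: ½v² − GM/r = 0 ⇒ v_esc = √(2GM / r).
v_esc = √(2 · 1.196e+16 / 6e+06) m/s ≈ 6.314e+04 m/s = 63.14 km/s.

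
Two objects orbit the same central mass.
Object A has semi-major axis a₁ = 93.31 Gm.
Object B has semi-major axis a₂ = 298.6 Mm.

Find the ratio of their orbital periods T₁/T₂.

Convert to SI: a₁ = 93.31 Gm = 9.331e+10 m; a₂ = 298.6 Mm = 2.986e+08 m.
From Kepler's third law, (T₁/T₂)² = (a₁/a₂)³, so T₁/T₂ = (a₁/a₂)^(3/2).
a₁/a₂ = 9.331e+10 / 2.986e+08 = 312.492.
T₁/T₂ = (312.492)^(3/2) ≈ 5524.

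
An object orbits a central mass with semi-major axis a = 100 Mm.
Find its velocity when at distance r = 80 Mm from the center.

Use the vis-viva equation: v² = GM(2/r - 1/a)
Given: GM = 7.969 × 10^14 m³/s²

Convert to SI: a = 100 Mm = 1e+08 m; r = 80 Mm = 8e+07 m.
Vis-viva: v = √(GM · (2/r − 1/a)).
2/r − 1/a = 2/8e+07 − 1/1e+08 = 1.5e-08 m⁻¹.
v = √(7.969e+14 · 1.5e-08) m/s ≈ 3457 m/s = 3.457 km/s.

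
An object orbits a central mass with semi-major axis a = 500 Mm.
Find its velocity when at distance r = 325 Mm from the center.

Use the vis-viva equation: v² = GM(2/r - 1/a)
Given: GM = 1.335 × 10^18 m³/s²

Convert to SI: a = 500 Mm = 5e+08 m; r = 325 Mm = 3.25e+08 m.
Vis-viva: v = √(GM · (2/r − 1/a)).
2/r − 1/a = 2/3.25e+08 − 1/5e+08 = 4.15385e-09 m⁻¹.
v = √(1.335e+18 · 4.15385e-09) m/s ≈ 7.447e+04 m/s = 74.47 km/s.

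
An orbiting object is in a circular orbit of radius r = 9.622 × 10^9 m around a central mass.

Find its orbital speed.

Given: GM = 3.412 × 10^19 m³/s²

For a circular orbit, gravity supplies the centripetal force, so v = √(GM / r).
v = √(3.412e+19 / 9.622e+09) m/s ≈ 5.955e+04 m/s = 59.55 km/s.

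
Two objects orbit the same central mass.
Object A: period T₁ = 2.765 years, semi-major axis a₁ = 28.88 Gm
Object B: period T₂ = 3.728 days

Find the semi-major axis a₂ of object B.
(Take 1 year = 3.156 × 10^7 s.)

Convert to SI: T₁ = 2.765 years = 8.72634e+07 s; a₁ = 28.88 Gm = 2.888e+10 m; T₂ = 3.728 days = 322099 s.
Kepler's third law: (T₁/T₂)² = (a₁/a₂)³ ⇒ a₂ = a₁ · (T₂/T₁)^(2/3).
T₂/T₁ = 322099 / 8.72634e+07 = 0.00369111.
a₂ = 2.888e+10 · (0.00369111)^(2/3) m ≈ 6.898e+08 m = 689.8 Mm.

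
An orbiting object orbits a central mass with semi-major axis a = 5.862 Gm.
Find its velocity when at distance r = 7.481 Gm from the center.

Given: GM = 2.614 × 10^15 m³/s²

Convert to SI: a = 5.862 Gm = 5.862e+09 m; r = 7.481 Gm = 7.481e+09 m.
Vis-viva: v = √(GM · (2/r − 1/a)).
2/r − 1/a = 2/7.481e+09 − 1/5.862e+09 = 9.67537e-11 m⁻¹.
v = √(2.614e+15 · 9.67537e-11) m/s ≈ 502.9 m/s = 502.9 m/s.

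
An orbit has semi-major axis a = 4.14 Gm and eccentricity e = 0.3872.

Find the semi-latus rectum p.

Convert to SI: a = 4.14 Gm = 4.14e+09 m.
p = a (1 − e²).
p = 4.14e+09 · (1 − (0.3872)²) = 4.14e+09 · 0.850076 ≈ 3.519e+09 m = 3.519 Gm.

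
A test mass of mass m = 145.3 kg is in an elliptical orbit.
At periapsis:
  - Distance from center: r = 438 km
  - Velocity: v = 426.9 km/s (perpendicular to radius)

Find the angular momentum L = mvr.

Convert to SI: r = 438 km = 438000 m; v = 426.9 km/s = 426900 m/s.
Since v is perpendicular to r, L = m · v · r.
L = 145.3 · 426900 · 438000 kg·m²/s ≈ 2.717e+13 kg·m²/s.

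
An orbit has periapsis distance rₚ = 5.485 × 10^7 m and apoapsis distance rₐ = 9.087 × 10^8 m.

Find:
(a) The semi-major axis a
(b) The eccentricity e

(a) a = (rₚ + rₐ) / 2 = (5.485e+07 + 9.087e+08) / 2 ≈ 4.818e+08 m = 4.818 × 10^8 m.
(b) e = (rₐ − rₚ) / (rₐ + rₚ) = (9.087e+08 − 5.485e+07) / (9.087e+08 + 5.485e+07) ≈ 0.8862.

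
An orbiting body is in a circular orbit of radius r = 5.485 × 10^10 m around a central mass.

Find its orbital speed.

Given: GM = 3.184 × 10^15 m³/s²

For a circular orbit, gravity supplies the centripetal force, so v = √(GM / r).
v = √(3.184e+15 / 5.485e+10) m/s ≈ 240.9 m/s = 240.9 m/s.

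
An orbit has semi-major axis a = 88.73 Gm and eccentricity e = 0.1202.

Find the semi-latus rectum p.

Convert to SI: a = 88.73 Gm = 8.873e+10 m.
p = a (1 − e²).
p = 8.873e+10 · (1 − (0.1202)²) = 8.873e+10 · 0.985552 ≈ 8.745e+10 m = 87.45 Gm.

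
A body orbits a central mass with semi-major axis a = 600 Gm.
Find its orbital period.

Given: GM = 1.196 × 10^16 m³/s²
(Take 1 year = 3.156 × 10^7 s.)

Convert to SI: a = 600 Gm = 6e+11 m.
Kepler's third law: T = 2π √(a³ / GM).
Substituting a = 6e+11 m and GM = 1.196e+16 m³/s²:
T = 2π √((6e+11)³ / 1.196e+16) s
T ≈ 2.67e+10 s = 846.1 years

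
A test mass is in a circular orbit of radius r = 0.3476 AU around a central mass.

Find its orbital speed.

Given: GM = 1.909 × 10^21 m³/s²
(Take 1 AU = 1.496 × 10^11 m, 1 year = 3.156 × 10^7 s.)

Convert to SI: r = 0.3476 AU = 5.2001e+10 m.
For a circular orbit, gravity supplies the centripetal force, so v = √(GM / r).
v = √(1.909e+21 / 5.2001e+10) m/s ≈ 1.916e+05 m/s = 40.42 AU/year.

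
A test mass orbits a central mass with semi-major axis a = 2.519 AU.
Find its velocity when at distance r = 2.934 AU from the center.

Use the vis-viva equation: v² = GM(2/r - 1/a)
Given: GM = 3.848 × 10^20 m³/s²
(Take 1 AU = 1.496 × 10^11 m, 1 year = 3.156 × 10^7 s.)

Convert to SI: a = 2.519 AU = 3.76842e+11 m; r = 2.934 AU = 4.38926e+11 m.
Vis-viva: v = √(GM · (2/r − 1/a)).
2/r − 1/a = 2/4.38926e+11 − 1/3.76842e+11 = 1.90294e-12 m⁻¹.
v = √(3.848e+20 · 1.90294e-12) m/s ≈ 2.706e+04 m/s = 5.709 AU/year.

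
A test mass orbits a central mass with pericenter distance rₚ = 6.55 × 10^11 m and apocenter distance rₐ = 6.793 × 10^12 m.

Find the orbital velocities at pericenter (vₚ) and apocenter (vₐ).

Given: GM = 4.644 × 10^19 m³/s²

Use the vis-viva equation v² = GM(2/r − 1/a) with a = (rₚ + rₐ)/2 = (6.55e+11 + 6.793e+12)/2 = 3.724e+12 m.
vₚ = √(GM · (2/rₚ − 1/a)) = √(4.644e+19 · (2/6.55e+11 − 1/3.724e+12)) m/s ≈ 1.137e+04 m/s = 11.37 km/s.
vₐ = √(GM · (2/rₐ − 1/a)) = √(4.644e+19 · (2/6.793e+12 − 1/3.724e+12)) m/s ≈ 1097 m/s = 1.097 km/s.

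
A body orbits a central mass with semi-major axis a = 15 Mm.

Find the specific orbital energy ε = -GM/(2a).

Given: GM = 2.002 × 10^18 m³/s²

Convert to SI: a = 15 Mm = 1.5e+07 m.
ε = −GM / (2a).
ε = −2.002e+18 / (2 · 1.5e+07) J/kg ≈ -6.673e+10 J/kg = -66.73 GJ/kg.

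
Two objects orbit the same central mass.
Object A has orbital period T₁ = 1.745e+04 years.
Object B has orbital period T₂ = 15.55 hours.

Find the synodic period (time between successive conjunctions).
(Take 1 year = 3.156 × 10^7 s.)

Convert to SI: T₁ = 1.745e+04 years = 5.50722e+11 s; T₂ = 15.55 hours = 55980 s.
T_syn = |T₁ · T₂ / (T₁ − T₂)|.
T_syn = |5.50722e+11 · 55980 / (5.50722e+11 − 55980)| s ≈ 5.598e+04 s = 15.55 hours.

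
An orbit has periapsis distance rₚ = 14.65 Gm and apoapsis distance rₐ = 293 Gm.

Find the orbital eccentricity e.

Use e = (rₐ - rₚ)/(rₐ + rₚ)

Convert to SI: rₚ = 14.65 Gm = 1.465e+10 m; rₐ = 293 Gm = 2.93e+11 m.
e = (rₐ − rₚ) / (rₐ + rₚ).
e = (2.93e+11 − 1.465e+10) / (2.93e+11 + 1.465e+10) = 2.7835e+11 / 3.0765e+11 ≈ 0.9048.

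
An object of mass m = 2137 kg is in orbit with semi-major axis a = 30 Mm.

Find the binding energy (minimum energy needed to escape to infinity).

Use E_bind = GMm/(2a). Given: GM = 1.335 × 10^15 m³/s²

Convert to SI: a = 30 Mm = 3e+07 m.
Total orbital energy is E = −GMm/(2a); binding energy is E_bind = −E = GMm/(2a).
E_bind = 1.335e+15 · 2137 / (2 · 3e+07) J ≈ 4.755e+10 J = 47.55 GJ.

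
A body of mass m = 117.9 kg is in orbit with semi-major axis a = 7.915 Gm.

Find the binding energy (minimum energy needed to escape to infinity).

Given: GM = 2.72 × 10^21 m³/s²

Convert to SI: a = 7.915 Gm = 7.915e+09 m.
Total orbital energy is E = −GMm/(2a); binding energy is E_bind = −E = GMm/(2a).
E_bind = 2.72e+21 · 117.9 / (2 · 7.915e+09) J ≈ 2.026e+13 J = 20.26 TJ.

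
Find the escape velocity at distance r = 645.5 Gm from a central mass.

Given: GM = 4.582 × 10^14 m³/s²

Convert to SI: r = 645.5 Gm = 6.455e+11 m.
Escape velocity comes from setting total energy to zero: ½v² − GM/r = 0 ⇒ v_esc = √(2GM / r).
v_esc = √(2 · 4.582e+14 / 6.455e+11) m/s ≈ 37.68 m/s = 37.68 m/s.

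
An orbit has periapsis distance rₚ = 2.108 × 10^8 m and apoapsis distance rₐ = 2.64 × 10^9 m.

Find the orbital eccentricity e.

e = (rₐ − rₚ) / (rₐ + rₚ).
e = (2.64e+09 − 2.108e+08) / (2.64e+09 + 2.108e+08) = 2.4292e+09 / 2.8508e+09 ≈ 0.8521.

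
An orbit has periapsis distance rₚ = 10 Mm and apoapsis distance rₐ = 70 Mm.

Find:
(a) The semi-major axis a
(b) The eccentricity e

Convert to SI: rₚ = 10 Mm = 1e+07 m; rₐ = 70 Mm = 7e+07 m.
(a) a = (rₚ + rₐ) / 2 = (1e+07 + 7e+07) / 2 ≈ 4e+07 m = 40 Mm.
(b) e = (rₐ − rₚ) / (rₐ + rₚ) = (7e+07 − 1e+07) / (7e+07 + 1e+07) ≈ 0.75.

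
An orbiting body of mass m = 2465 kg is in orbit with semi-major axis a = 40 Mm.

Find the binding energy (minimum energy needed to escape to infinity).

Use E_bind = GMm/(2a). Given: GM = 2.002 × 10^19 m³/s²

Convert to SI: a = 40 Mm = 4e+07 m.
Total orbital energy is E = −GMm/(2a); binding energy is E_bind = −E = GMm/(2a).
E_bind = 2.002e+19 · 2465 / (2 · 4e+07) J ≈ 6.169e+14 J = 616.9 TJ.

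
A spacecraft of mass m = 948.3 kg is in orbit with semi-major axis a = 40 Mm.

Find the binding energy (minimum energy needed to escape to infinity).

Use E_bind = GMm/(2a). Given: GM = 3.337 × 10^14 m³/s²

Convert to SI: a = 40 Mm = 4e+07 m.
Total orbital energy is E = −GMm/(2a); binding energy is E_bind = −E = GMm/(2a).
E_bind = 3.337e+14 · 948.3 / (2 · 4e+07) J ≈ 3.956e+09 J = 3.956 GJ.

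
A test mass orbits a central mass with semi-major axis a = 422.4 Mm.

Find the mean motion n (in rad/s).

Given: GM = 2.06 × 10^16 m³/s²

Convert to SI: a = 422.4 Mm = 4.224e+08 m.
n = √(GM / a³).
n = √(2.06e+16 / (4.224e+08)³) rad/s ≈ 1.653e-05 rad/s.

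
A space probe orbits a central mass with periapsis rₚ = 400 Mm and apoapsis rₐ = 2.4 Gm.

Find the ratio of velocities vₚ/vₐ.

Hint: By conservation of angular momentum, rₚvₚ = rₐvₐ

Convert to SI: rₚ = 400 Mm = 4e+08 m; rₐ = 2.4 Gm = 2.4e+09 m.
Conservation of angular momentum gives rₚvₚ = rₐvₐ, so vₚ/vₐ = rₐ/rₚ.
vₚ/vₐ = 2.4e+09 / 4e+08 ≈ 6.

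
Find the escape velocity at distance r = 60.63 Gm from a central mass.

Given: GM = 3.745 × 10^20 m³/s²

Convert to SI: r = 60.63 Gm = 6.063e+10 m.
Escape velocity comes from setting total energy to zero: ½v² − GM/r = 0 ⇒ v_esc = √(2GM / r).
v_esc = √(2 · 3.745e+20 / 6.063e+10) m/s ≈ 1.111e+05 m/s = 111.1 km/s.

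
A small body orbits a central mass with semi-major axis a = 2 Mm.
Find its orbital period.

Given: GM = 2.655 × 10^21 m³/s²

Convert to SI: a = 2 Mm = 2e+06 m.
Kepler's third law: T = 2π √(a³ / GM).
Substituting a = 2e+06 m and GM = 2.655e+21 m³/s²:
T = 2π √((2e+06)³ / 2.655e+21) s
T ≈ 0.3449 s = 0.3449 seconds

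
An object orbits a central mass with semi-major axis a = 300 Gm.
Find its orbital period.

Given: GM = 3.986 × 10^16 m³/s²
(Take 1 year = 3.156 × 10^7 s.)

Convert to SI: a = 300 Gm = 3e+11 m.
Kepler's third law: T = 2π √(a³ / GM).
Substituting a = 3e+11 m and GM = 3.986e+16 m³/s²:
T = 2π √((3e+11)³ / 3.986e+16) s
T ≈ 5.171e+09 s = 163.9 years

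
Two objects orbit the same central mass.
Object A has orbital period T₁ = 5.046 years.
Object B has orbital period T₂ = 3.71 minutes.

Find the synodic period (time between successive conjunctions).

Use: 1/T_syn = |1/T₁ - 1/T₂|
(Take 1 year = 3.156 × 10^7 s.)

Convert to SI: T₁ = 5.046 years = 1.59252e+08 s; T₂ = 3.71 minutes = 222.6 s.
T_syn = |T₁ · T₂ / (T₁ − T₂)|.
T_syn = |1.59252e+08 · 222.6 / (1.59252e+08 − 222.6)| s ≈ 222.6 s = 3.71 minutes.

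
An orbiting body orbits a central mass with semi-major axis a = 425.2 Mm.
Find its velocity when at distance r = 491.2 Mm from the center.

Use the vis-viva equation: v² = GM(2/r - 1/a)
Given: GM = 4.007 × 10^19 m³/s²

Convert to SI: a = 425.2 Mm = 4.252e+08 m; r = 491.2 Mm = 4.912e+08 m.
Vis-viva: v = √(GM · (2/r − 1/a)).
2/r − 1/a = 2/4.912e+08 − 1/4.252e+08 = 1.71983e-09 m⁻¹.
v = √(4.007e+19 · 1.71983e-09) m/s ≈ 2.625e+05 m/s = 262.5 km/s.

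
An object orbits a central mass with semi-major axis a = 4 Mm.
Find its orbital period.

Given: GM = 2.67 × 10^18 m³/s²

Convert to SI: a = 4 Mm = 4e+06 m.
Kepler's third law: T = 2π √(a³ / GM).
Substituting a = 4e+06 m and GM = 2.67e+18 m³/s²:
T = 2π √((4e+06)³ / 2.67e+18) s
T ≈ 30.76 s = 30.76 seconds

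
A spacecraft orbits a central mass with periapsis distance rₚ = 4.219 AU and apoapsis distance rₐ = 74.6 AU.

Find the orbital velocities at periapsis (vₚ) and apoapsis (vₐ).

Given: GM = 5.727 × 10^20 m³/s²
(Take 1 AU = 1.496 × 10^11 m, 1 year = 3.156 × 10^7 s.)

Convert to SI: rₚ = 4.219 AU = 6.31162e+11 m; rₐ = 74.6 AU = 1.11602e+13 m.
Use the vis-viva equation v² = GM(2/r − 1/a) with a = (rₚ + rₐ)/2 = (6.31162e+11 + 1.11602e+13)/2 = 5.89566e+12 m.
vₚ = √(GM · (2/rₚ − 1/a)) = √(5.727e+20 · (2/6.31162e+11 − 1/5.89566e+12)) m/s ≈ 4.144e+04 m/s = 8.743 AU/year.
vₐ = √(GM · (2/rₐ − 1/a)) = √(5.727e+20 · (2/1.11602e+13 − 1/5.89566e+12)) m/s ≈ 2344 m/s = 0.4945 AU/year.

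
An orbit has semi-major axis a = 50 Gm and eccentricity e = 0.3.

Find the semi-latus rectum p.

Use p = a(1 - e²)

Convert to SI: a = 50 Gm = 5e+10 m.
p = a (1 − e²).
p = 5e+10 · (1 − (0.3)²) = 5e+10 · 0.91 ≈ 4.55e+10 m = 45.5 Gm.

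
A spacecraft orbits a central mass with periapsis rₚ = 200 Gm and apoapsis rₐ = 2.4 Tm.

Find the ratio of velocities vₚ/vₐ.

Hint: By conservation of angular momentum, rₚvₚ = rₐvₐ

Convert to SI: rₚ = 200 Gm = 2e+11 m; rₐ = 2.4 Tm = 2.4e+12 m.
Conservation of angular momentum gives rₚvₚ = rₐvₐ, so vₚ/vₐ = rₐ/rₚ.
vₚ/vₐ = 2.4e+12 / 2e+11 ≈ 12.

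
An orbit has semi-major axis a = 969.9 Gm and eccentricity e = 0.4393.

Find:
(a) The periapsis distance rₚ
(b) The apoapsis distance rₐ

Convert to SI: a = 969.9 Gm = 9.699e+11 m.
(a) rₚ = a(1 − e) = 9.699e+11 · (1 − 0.4393) = 9.699e+11 · 0.5607 ≈ 5.438e+11 m = 543.8 Gm.
(b) rₐ = a(1 + e) = 9.699e+11 · (1 + 0.4393) = 9.699e+11 · 1.4393 ≈ 1.396e+12 m = 1.396 Tm.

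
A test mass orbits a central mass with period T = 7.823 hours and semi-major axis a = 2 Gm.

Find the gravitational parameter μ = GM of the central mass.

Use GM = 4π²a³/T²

Convert to SI: T = 7.823 hours = 28162.8 s; a = 2 Gm = 2e+09 m.
GM = 4π² · a³ / T².
GM = 4π² · (2e+09)³ / (28162.8)² m³/s² ≈ 3.982e+20 m³/s² = 3.982 × 10^20 m³/s².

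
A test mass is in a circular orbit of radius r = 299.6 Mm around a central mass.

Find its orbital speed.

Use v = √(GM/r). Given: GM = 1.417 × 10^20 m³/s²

Convert to SI: r = 299.6 Mm = 2.996e+08 m.
For a circular orbit, gravity supplies the centripetal force, so v = √(GM / r).
v = √(1.417e+20 / 2.996e+08) m/s ≈ 6.877e+05 m/s = 687.7 km/s.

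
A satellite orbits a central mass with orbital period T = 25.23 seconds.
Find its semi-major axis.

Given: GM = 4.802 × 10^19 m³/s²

Invert Kepler's third law: a = (GM · T² / (4π²))^(1/3).
Substituting T = 25.23 s and GM = 4.802e+19 m³/s²:
a = (4.802e+19 · (25.23)² / (4π²))^(1/3) m
a ≈ 9.183e+06 m = 9.183 Mm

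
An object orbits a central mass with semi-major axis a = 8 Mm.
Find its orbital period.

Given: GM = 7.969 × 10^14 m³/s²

Convert to SI: a = 8 Mm = 8e+06 m.
Kepler's third law: T = 2π √(a³ / GM).
Substituting a = 8e+06 m and GM = 7.969e+14 m³/s²:
T = 2π √((8e+06)³ / 7.969e+14) s
T ≈ 5036 s = 1.399 hours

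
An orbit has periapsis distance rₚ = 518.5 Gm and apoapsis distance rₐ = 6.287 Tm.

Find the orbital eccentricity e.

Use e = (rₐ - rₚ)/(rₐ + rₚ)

Convert to SI: rₚ = 518.5 Gm = 5.185e+11 m; rₐ = 6.287 Tm = 6.287e+12 m.
e = (rₐ − rₚ) / (rₐ + rₚ).
e = (6.287e+12 − 5.185e+11) / (6.287e+12 + 5.185e+11) = 5.7685e+12 / 6.8055e+12 ≈ 0.8476.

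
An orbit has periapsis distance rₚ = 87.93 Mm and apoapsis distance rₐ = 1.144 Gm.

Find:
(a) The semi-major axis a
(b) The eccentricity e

Convert to SI: rₚ = 87.93 Mm = 8.793e+07 m; rₐ = 1.144 Gm = 1.144e+09 m.
(a) a = (rₚ + rₐ) / 2 = (8.793e+07 + 1.144e+09) / 2 ≈ 6.16e+08 m = 616 Mm.
(b) e = (rₐ − rₚ) / (rₐ + rₚ) = (1.144e+09 − 8.793e+07) / (1.144e+09 + 8.793e+07) ≈ 0.8572.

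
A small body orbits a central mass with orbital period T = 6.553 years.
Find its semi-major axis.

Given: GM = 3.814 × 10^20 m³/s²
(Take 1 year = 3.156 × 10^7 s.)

Convert to SI: T = 6.553 years = 2.06813e+08 s.
Invert Kepler's third law: a = (GM · T² / (4π²))^(1/3).
Substituting T = 2.06813e+08 s and GM = 3.814e+20 m³/s²:
a = (3.814e+20 · (2.06813e+08)² / (4π²))^(1/3) m
a ≈ 7.448e+11 m = 7.448 × 10^11 m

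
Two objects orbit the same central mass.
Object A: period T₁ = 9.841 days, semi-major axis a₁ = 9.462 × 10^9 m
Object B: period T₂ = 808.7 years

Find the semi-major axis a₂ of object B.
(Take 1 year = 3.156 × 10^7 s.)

Convert to SI: T₁ = 9.841 days = 850262 s; T₂ = 808.7 years = 2.55226e+10 s.
Kepler's third law: (T₁/T₂)² = (a₁/a₂)³ ⇒ a₂ = a₁ · (T₂/T₁)^(2/3).
T₂/T₁ = 2.55226e+10 / 850262 = 30017.3.
a₂ = 9.462e+09 · (30017.3)^(2/3) m ≈ 9.139e+12 m = 9.139 × 10^12 m.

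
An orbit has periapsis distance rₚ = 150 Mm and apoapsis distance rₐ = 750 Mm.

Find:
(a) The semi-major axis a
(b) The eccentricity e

Convert to SI: rₚ = 150 Mm = 1.5e+08 m; rₐ = 750 Mm = 7.5e+08 m.
(a) a = (rₚ + rₐ) / 2 = (1.5e+08 + 7.5e+08) / 2 ≈ 4.5e+08 m = 450 Mm.
(b) e = (rₐ − rₚ) / (rₐ + rₚ) = (7.5e+08 − 1.5e+08) / (7.5e+08 + 1.5e+08) ≈ 0.6667.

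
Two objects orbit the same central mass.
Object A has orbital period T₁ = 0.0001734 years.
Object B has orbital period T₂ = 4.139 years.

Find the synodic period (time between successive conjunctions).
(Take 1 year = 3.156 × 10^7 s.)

Convert to SI: T₁ = 0.0001734 years = 5472.5 s; T₂ = 4.139 years = 1.30627e+08 s.
T_syn = |T₁ · T₂ / (T₁ − T₂)|.
T_syn = |5472.5 · 1.30627e+08 / (5472.5 − 1.30627e+08)| s ≈ 5473 s = 0.0001734 years.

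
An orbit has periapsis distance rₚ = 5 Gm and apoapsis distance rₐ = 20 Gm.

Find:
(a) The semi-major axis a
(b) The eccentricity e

Convert to SI: rₚ = 5 Gm = 5e+09 m; rₐ = 20 Gm = 2e+10 m.
(a) a = (rₚ + rₐ) / 2 = (5e+09 + 2e+10) / 2 ≈ 1.25e+10 m = 12.5 Gm.
(b) e = (rₐ − rₚ) / (rₐ + rₚ) = (2e+10 − 5e+09) / (2e+10 + 5e+09) ≈ 0.6.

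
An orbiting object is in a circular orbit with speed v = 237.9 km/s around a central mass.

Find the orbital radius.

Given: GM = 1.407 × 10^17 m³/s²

Convert to SI: v = 237.9 km/s = 237900 m/s.
For a circular orbit, v² = GM / r, so r = GM / v².
r = 1.407e+17 / (237900)² m ≈ 2.486e+06 m = 2.486 Mm.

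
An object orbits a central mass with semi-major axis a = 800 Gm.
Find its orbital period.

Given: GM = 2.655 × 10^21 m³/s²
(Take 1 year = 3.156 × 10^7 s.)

Convert to SI: a = 800 Gm = 8e+11 m.
Kepler's third law: T = 2π √(a³ / GM).
Substituting a = 8e+11 m and GM = 2.655e+21 m³/s²:
T = 2π √((8e+11)³ / 2.655e+21) s
T ≈ 8.725e+07 s = 2.765 years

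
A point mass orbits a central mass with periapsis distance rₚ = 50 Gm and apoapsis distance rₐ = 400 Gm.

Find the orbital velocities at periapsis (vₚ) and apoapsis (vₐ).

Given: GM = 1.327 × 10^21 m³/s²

Convert to SI: rₚ = 50 Gm = 5e+10 m; rₐ = 400 Gm = 4e+11 m.
Use the vis-viva equation v² = GM(2/r − 1/a) with a = (rₚ + rₐ)/2 = (5e+10 + 4e+11)/2 = 2.25e+11 m.
vₚ = √(GM · (2/rₚ − 1/a)) = √(1.327e+21 · (2/5e+10 − 1/2.25e+11)) m/s ≈ 2.172e+05 m/s = 217.2 km/s.
vₐ = √(GM · (2/rₐ − 1/a)) = √(1.327e+21 · (2/4e+11 − 1/2.25e+11)) m/s ≈ 2.715e+04 m/s = 27.15 km/s.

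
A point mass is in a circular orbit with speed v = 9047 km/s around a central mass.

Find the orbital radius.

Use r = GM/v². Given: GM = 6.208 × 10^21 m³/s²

Convert to SI: v = 9047 km/s = 9.047e+06 m/s.
For a circular orbit, v² = GM / r, so r = GM / v².
r = 6.208e+21 / (9.047e+06)² m ≈ 7.585e+07 m = 75.85 Mm.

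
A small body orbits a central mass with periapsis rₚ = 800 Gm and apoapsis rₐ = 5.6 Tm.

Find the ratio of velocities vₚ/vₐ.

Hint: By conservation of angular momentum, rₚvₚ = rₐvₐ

Convert to SI: rₚ = 800 Gm = 8e+11 m; rₐ = 5.6 Tm = 5.6e+12 m.
Conservation of angular momentum gives rₚvₚ = rₐvₐ, so vₚ/vₐ = rₐ/rₚ.
vₚ/vₐ = 5.6e+12 / 8e+11 ≈ 7.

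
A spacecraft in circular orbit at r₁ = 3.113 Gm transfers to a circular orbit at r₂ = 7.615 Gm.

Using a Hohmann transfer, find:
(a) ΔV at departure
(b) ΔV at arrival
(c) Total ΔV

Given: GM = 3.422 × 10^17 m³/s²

Convert to SI: r₁ = 3.113 Gm = 3.113e+09 m; r₂ = 7.615 Gm = 7.615e+09 m.
Transfer semi-major axis: a_t = (r₁ + r₂)/2 = (3.113e+09 + 7.615e+09)/2 = 5.364e+09 m.
Circular speeds: v₁ = √(GM/r₁) = 10484.6 m/s, v₂ = √(GM/r₂) = 6703.55 m/s.
Transfer speeds (vis-viva v² = GM(2/r − 1/a_t)): v₁ᵗ = 12492.3 m/s, v₂ᵗ = 5106.82 m/s.
(a) ΔV₁ = |v₁ᵗ − v₁| ≈ 2008 m/s = 2.008 km/s.
(b) ΔV₂ = |v₂ − v₂ᵗ| ≈ 1597 m/s = 1.597 km/s.
(c) ΔV_total = ΔV₁ + ΔV₂ ≈ 3604 m/s = 3.604 km/s.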